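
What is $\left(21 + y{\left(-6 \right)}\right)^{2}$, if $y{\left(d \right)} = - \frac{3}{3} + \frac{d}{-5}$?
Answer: $\frac{11236}{25} \approx 449.44$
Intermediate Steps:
$y{\left(d \right)} = -1 - \frac{d}{5}$ ($y{\left(d \right)} = \left(-3\right) \frac{1}{3} + d \left(- \frac{1}{5}\right) = -1 - \frac{d}{5}$)
$\left(21 + y{\left(-6 \right)}\right)^{2} = \left(21 - - \frac{1}{5}\right)^{2} = \left(21 + \left(-1 + \frac{6}{5}\right)\right)^{2} = \left(21 + \frac{1}{5}\right)^{2} = \left(\frac{106}{5}\right)^{2} = \frac{11236}{25}$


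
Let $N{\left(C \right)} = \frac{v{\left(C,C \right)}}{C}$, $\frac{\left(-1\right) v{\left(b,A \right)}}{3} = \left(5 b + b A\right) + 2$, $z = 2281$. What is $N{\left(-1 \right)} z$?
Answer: $-13686$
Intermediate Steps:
$v{\left(b,A \right)} = -6 - 15 b - 3 A b$ ($v{\left(b,A \right)} = - 3 \left(\left(5 b + b A\right) + 2\right) = - 3 \left(\left(5 b + A b\right) + 2\right) = - 3 \left(2 + 5 b + A b\right) = -6 - 15 b - 3 A b$)
$N{\left(C \right)} = \frac{-6 - 15 C - 3 C^{2}}{C}$ ($N{\left(C \right)} = \frac{-6 - 15 C - 3 C C}{C} = \frac{-6 - 15 C - 3 C^{2}}{C}$)
$N{\left(-1 \right)} z = \left(-15 - \frac{6}{-1} - -3\right) 2281 = \left(-15 - -6 + 3\right) 2281 = \left(-15 + 6 + 3\right) 2281 = \left(-6\right) 2281 = -13686$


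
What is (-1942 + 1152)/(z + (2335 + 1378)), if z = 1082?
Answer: -158/959 ≈ -0.16475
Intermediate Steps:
(-1942 + 1152)/(z + (2335 + 1378)) = (-1942 + 1152)/(1082 + (2335 + 1378)) = -790/(1082 + 3713) = -790/4795 = -790*1/4795 = -158/959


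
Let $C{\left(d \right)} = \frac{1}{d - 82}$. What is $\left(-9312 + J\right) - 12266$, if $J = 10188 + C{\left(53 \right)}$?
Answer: $- \frac{330311}{29} \approx -11390.0$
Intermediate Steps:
$C{\left(d \right)} = \frac{1}{-82 + d}$
$J = \frac{295451}{29}$ ($J = 10188 + \frac{1}{-82 + 53} = 10188 + \frac{1}{-29} = 10188 - \frac{1}{29} = \frac{295451}{29} \approx 10188.0$)
$\left(-9312 + J\right) - 12266 = \left(-9312 + \frac{295451}{29}\right) - 12266 = \frac{25403}{29} - 12266 = - \frac{330311}{29}$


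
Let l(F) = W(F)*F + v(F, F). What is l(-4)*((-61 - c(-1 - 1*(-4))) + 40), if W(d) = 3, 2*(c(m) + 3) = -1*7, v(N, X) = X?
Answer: 232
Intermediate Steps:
c(m) = -13/2 (c(m) = -3 + (-1*7)/2 = -3 + (½)*(-7) = -3 - 7/2 = -13/2)
l(F) = 4*F (l(F) = 3*F + F = 4*F)
l(-4)*((-61 - c(-1 - 1*(-4))) + 40) = (4*(-4))*((-61 - 1*(-13/2)) + 40) = -16*((-61 + 13/2) + 40) = -16*(-109/2 + 40) = -16*(-29/2) = 232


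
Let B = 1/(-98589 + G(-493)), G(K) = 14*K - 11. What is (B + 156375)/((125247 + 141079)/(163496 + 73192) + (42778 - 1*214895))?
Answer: -976212274233828/1074478846114835 ≈ -0.90854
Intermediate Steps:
G(K) = -11 + 14*K
B = -1/105502 (B = 1/(-98589 + (-11 + 14*(-493))) = 1/(-98589 + (-11 - 6902)) = 1/(-98589 - 6913) = 1/(-105502) = -1/105502 ≈ -9.4785e-6)
(B + 156375)/((125247 + 141079)/(163496 + 73192) + (42778 - 1*214895)) = (-1/105502 + 156375)/((125247 + 141079)/(163496 + 73192) + (42778 - 1*214895)) = 16497875249/(105502*(266326/236688 + (42778 - 214895))) = 16497875249/(105502*(266326*(1/236688) - 172117)) = 16497875249/(105502*(133163/118344 - 172117)) = 16497875249/(105502*(-20368881085/118344)) = (16497875249/105502)*(-118344/20368881085) = -976212274233828/1074478846114835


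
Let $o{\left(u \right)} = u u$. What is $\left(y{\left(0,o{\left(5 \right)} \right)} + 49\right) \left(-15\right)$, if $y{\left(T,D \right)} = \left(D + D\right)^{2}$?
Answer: $-38235$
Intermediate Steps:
$o{\left(u \right)} = u^{2}$
$y{\left(T,D \right)} = 4 D^{2}$ ($y{\left(T,D \right)} = \left(2 D\right)^{2} = 4 D^{2}$)
$\left(y{\left(0,o{\left(5 \right)} \right)} + 49\right) \left(-15\right) = \left(4 \left(5^{2}\right)^{2} + 49\right) \left(-15\right) = \left(4 \cdot 25^{2} + 49\right) \left(-15\right) = \left(4 \cdot 625 + 49\right) \left(-15\right) = \left(2500 + 49\right) \left(-15\right) = 2549 \left(-15\right) = -38235$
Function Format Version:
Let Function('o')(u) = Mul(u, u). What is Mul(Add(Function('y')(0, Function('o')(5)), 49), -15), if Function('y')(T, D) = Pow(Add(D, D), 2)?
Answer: -38235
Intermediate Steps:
Function('o')(u) = Pow(u, 2)
Function('y')(T, D) = Mul(4, Pow(D, 2)) (Function('y')(T, D) = Pow(Mul(2, D), 2) = Mul(4, Pow(D, 2)))
Mul(Add(Function('y')(0, Function('o')(5)), 49), -15) = Mul(Add(Mul(4, Pow(Pow(5, 2), 2)), 49), -15) = Mul(Add(Mul(4, Pow(25, 2)), 49), -15) = Mul(Add(Mul(4, 625), 49), -15) = Mul(Add(2500, 49), -15) = Mul(2549, -15) = -38235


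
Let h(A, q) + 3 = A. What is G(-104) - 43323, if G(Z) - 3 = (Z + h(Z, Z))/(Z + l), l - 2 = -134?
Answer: -10223309/236 ≈ -43319.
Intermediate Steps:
l = -132 (l = 2 - 134 = -132)
h(A, q) = -3 + A
G(Z) = 3 + (-3 + 2*Z)/(-132 + Z) (G(Z) = 3 + (Z + (-3 + Z))/(Z - 132) = 3 + (-3 + 2*Z)/(-132 + Z))
G(-104) - 43323 = (-399 + 5*(-104))/(-132 - 104) - 43323 = (-399 - 520)/(-236) - 43323 = -1/236*(-919) - 43323 = 919/236 - 43323 = -10223309/236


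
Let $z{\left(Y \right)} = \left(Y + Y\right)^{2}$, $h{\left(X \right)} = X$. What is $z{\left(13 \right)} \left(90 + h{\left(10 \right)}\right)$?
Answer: $67600$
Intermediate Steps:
$z{\left(Y \right)} = 4 Y^{2}$ ($z{\left(Y \right)} = \left(2 Y\right)^{2} = 4 Y^{2}$)
$z{\left(13 \right)} \left(90 + h{\left(10 \right)}\right) = 4 \cdot 13^{2} \left(90 + 10\right) = 4 \cdot 169 \cdot 100 = 676 \cdot 100 = 67600$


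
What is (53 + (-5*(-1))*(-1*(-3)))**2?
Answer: 4624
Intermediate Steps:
(53 + (-5*(-1))*(-1*(-3)))**2 = (53 + 5*3)**2 = (53 + 15)**2 = 68**2 = 4624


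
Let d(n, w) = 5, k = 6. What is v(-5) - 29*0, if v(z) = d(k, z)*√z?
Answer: 5*I*√5 ≈ 11.18*I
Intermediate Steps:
v(z) = 5*√z
v(-5) - 29*0 = 5*√(-5) - 29*0 = 5*(I*√5) + 0 = 5*I*√5 + 0 = 5*I*√5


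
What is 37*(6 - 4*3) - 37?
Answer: -259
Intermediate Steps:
37*(6 - 4*3) - 37 = 37*(6 - 12) - 37 = 37*(-6) - 37 = -222 - 37 = -259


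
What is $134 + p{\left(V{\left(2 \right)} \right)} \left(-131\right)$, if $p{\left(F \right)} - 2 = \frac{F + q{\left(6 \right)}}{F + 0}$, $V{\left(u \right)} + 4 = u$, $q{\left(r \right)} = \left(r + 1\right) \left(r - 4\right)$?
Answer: $658$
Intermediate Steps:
$q{\left(r \right)} = \left(1 + r\right) \left(-4 + r\right)$
$V{\left(u \right)} = -4 + u$
$p{\left(F \right)} = 2 + \frac{14 + F}{F}$ ($p{\left(F \right)} = 2 + \frac{F - \left(22 - 36\right)}{F + 0} = 2 + \frac{F - -14}{F} = 2 + \frac{F + 14}{F} = 2 + \frac{14 + F}{F}$)
$134 + p{\left(V{\left(2 \right)} \right)} \left(-131\right) = 134 + \left(3 + \frac{14}{-4 + 2}\right) \left(-131\right) = 134 + \left(3 + \frac{14}{-2}\right) \left(-131\right) = 134 + \left(3 + 14 \left(- \frac{1}{2}\right)\right) \left(-131\right) = 134 + \left(3 - 7\right) \left(-131\right) = 134 - -524 = 134 + 524 = 658$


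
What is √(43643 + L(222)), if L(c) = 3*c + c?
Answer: √44531 ≈ 211.02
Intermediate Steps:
L(c) = 4*c
√(43643 + L(222)) = √(43643 + 4*222) = √(43643 + 888) = √44531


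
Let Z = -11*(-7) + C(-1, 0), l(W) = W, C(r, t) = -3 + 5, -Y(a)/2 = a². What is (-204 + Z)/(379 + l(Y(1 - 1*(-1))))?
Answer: -125/371 ≈ -0.33693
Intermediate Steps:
Y(a) = -2*a²
C(r, t) = 2
Z = 79 (Z = -11*(-7) + 2 = 77 + 2 = 79)
(-204 + Z)/(379 + l(Y(1 - 1*(-1)))) = (-204 + 79)/(379 - 2*(1 - 1*(-1))²) = -125/(379 - 2*(1 + 1)²) = -125/(379 - 2*2²) = -125/(379 - 2*4) = -125/(379 - 8) = -125/371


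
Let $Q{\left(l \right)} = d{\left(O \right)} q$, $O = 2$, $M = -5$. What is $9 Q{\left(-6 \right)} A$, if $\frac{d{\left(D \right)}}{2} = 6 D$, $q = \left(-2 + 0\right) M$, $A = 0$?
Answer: $0$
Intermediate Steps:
$q = 10$ ($q = \left(-2 + 0\right) \left(-5\right) = \left(-2\right) \left(-5\right) = 10$)
$d{\left(D \right)} = 12 D$ ($d{\left(D \right)} = 2 \cdot 6 D = 12 D$)
$Q{\left(l \right)} = 240$ ($Q{\left(l \right)} = 12 \cdot 2 \cdot 10 = 24 \cdot 10 = 240$)
$9 Q{\left(-6 \right)} A = 9 \cdot 240 \cdot 0 = 2160 \cdot 0 = 0$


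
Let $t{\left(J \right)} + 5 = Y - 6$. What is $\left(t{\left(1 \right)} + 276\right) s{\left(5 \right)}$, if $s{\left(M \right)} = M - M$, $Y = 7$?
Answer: $0$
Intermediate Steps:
$t{\left(J \right)} = -4$ ($t{\left(J \right)} = -5 + \left(7 - 6\right) = -5 + 1 = -4$)
$s{\left(M \right)} = 0$
$\left(t{\left(1 \right)} + 276\right) s{\left(5 \right)} = \left(-4 + 276\right) 0 = 272 \cdot 0 = 0$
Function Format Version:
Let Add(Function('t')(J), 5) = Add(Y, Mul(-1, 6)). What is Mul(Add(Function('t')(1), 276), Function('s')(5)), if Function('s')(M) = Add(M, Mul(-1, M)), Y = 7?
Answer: 0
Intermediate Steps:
Function('t')(J) = -4 (Function('t')(J) = Add(-5, Add(7, Mul(-1, 6))) = Add(-5, Add(7, -6)) = Add(-5, 1) = -4)
Function('s')(M) = 0
Mul(Add(Function('t')(1), 276), Function('s')(5)) = Mul(Add(-4, 276), 0) = Mul(272, 0) = 0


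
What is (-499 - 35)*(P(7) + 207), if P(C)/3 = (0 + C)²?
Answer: -189036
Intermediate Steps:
P(C) = 3*C² (P(C) = 3*(0 + C)² = 3*C²)
(-499 - 35)*(P(7) + 207) = (-499 - 35)*(3*7² + 207) = -534*(3*49 + 207) = -534*(147 + 207) = -534*354 = -189036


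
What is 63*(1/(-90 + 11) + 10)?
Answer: 49707/79 ≈ 629.20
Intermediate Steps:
63*(1/(-90 + 11) + 10) = 63*(1/(-79) + 10) = 63*(-1/79 + 10) = 63*(789/79) = 49707/79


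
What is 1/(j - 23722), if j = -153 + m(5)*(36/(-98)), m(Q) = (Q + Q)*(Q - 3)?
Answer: -49/1170235 ≈ -4.1872e-5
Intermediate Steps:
m(Q) = 2*Q*(-3 + Q) (m(Q) = (2*Q)*(-3 + Q) = 2*Q*(-3 + Q))
j = -7857/49 (j = -153 + (2*5*(-3 + 5))*(36/(-98)) = -153 + (2*5*2)*(36*(-1/98)) = -153 + 20*(-18/49) = -153 - 360/49 = -7857/49 ≈ -160.35)
1/(j - 23722) = 1/(-7857/49 - 23722) = 1/(-1170235/49) = -49/1170235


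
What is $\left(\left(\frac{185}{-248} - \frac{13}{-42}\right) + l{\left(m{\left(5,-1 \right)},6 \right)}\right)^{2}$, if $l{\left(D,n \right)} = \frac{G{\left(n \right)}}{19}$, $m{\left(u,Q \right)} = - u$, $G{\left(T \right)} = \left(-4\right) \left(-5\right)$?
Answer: $\frac{3717706729}{9791498304} \approx 0.37969$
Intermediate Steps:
$G{\left(T \right)} = 20$
$l{\left(D,n \right)} = \frac{20}{19}$
$\left(\left(\frac{185}{-248} - \frac{13}{-42}\right) + l{\left(m{\left(5,-1 \right)},6 \right)}\right)^{2} = \left(\left(\frac{185}{-248} - \frac{13}{-42}\right) + \frac{20}{19}\right)^{2} = \left(\left(185 \left(- \frac{1}{248}\right) - - \frac{13}{42}\right) + \frac{20}{19}\right)^{2} = \left(\left(- \frac{185}{248} + \frac{13}{42}\right) + \frac{20}{19}\right)^{2} = \left(- \frac{2273}{5208} + \frac{20}{19}\right)^{2} = \left(\frac{60973}{98952}\right)^{2} = \frac{3717706729}{9791498304}$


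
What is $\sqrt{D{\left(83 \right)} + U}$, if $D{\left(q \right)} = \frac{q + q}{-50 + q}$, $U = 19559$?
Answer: $\frac{\sqrt{21305229}}{33} \approx 139.87$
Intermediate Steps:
$D{\left(q \right)} = \frac{2 q}{-50 + q}$
$\sqrt{D{\left(83 \right)} + U} = \sqrt{2 \cdot 83 \frac{1}{-50 + 83} + 19559} = \sqrt{2 \cdot 83 \cdot \frac{1}{33} + 19559} = \sqrt{\frac{166}{33} + 19559} = \sqrt{\frac{645613}{33}} = \frac{\sqrt{21305229}}{33}$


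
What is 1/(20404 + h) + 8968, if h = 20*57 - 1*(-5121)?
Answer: 239131721/26665 ≈ 8968.0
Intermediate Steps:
h = 6261 (h = 1140 + 5121 = 6261)
1/(20404 + h) + 8968 = 1/(20404 + 6261) + 8968 = 1/26665 + 8968 = 239131721/26665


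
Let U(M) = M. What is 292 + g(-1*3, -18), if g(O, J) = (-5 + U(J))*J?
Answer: 706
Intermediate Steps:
g(O, J) = J*(-5 + J) (g(O, J) = (-5 + J)*J = J*(-5 + J))
292 + g(-1*3, -18) = 292 - 18*(-5 - 18) = 292 - 18*(-23) = 292 + 414 = 706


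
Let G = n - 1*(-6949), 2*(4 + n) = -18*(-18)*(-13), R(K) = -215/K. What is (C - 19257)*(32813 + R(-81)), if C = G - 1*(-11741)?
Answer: -7115648036/81 ≈ -8.7848e+7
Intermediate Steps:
n = -2110 (n = -4 + (-18*(-18)*(-13))/2 = -4 + (324*(-13))/2 = -4 + (½)*(-4212) = -4 - 2106 = -2110)
G = 4839 (G = -2110 - 1*(-6949) = -2110 + 6949 = 4839)
C = 16580 (C = 4839 - 1*(-11741) = 4839 + 11741 = 16580)
(C - 19257)*(32813 + R(-81)) = (16580 - 19257)*(32813 - 215/(-81)) = -2677*(32813 - 215*(-1/81)) = -2677*(32813 + 215/81) = -2677*2658068/81 = -7115648036/81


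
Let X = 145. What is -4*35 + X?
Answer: 5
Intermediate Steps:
-4*35 + X = -4*35 + 145 = -140 + 145 = 5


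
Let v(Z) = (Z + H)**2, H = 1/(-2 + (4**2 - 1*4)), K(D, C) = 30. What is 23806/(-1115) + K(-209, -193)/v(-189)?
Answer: -84944104726/3978677915 ≈ -21.350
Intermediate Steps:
H = 1/10 (H = 1/(-2 + (16 - 4)) = 1/(-2 + 12) = 1/10 ≈ 0.10000)
v(Z) = (1/10 + Z)**2 (v(Z) = (Z + 1/10)**2 = (1/10 + Z)**2)
23806/(-1115) + K(-209, -193)/v(-189) = 23806/(-1115) + 30/(((1 + 10*(-189))**2/100)) = 23806*(-1/1115) + 30/(((1 - 1890)**2/100)) = -23806/1115 + 30/(((1/100)*(-1889)**2)) = -23806/1115 + 30/(((1/100)*3568321)) = -23806/1115 + 30/(3568321/100) = -23806/1115 + 30*(100/3568321) = -23806/1115 + 3000/3568321 = -84944104726/3978677915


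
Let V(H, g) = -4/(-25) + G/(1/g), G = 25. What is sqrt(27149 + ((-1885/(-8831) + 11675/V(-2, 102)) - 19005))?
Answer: sqrt(2583020522406713063754)/563011574 ≈ 90.271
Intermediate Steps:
V(H, g) = 4/25 + 25*g (V(H, g) = -4/(-25) + 25/(1/g) = -4*(-1/25) + 25*g = 4/25 + 25*g)
sqrt(27149 + ((-1885/(-8831) + 11675/V(-2, 102)) - 19005)) = sqrt(27149 + ((-1885/(-8831) + 11675/(4/25 + 25*102)) - 19005)) = sqrt(27149 + ((-1885*(-1/8831) + 11675/(4/25 + 2550)) - 19005)) = sqrt(27149 + ((1885/8831 + 11675/(63754/25)) - 19005)) = sqrt(27149 + ((1885/8831 + 11675*(25/63754)) - 19005)) = sqrt(27149 + ((1885/8831 + 291875/63754) - 19005)) = sqrt(27149 + (2697724415/563011574 - 19005)) = sqrt(27149 - 10697337239455/563011574) = sqrt(4587863983071/563011574) = sqrt(2583020522406713063754)/563011574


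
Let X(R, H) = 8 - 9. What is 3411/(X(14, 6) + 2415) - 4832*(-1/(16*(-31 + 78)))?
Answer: 889345/113458 ≈ 7.8385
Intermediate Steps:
X(R, H) = -1
3411/(X(14, 6) + 2415) - 4832*(-1/(16*(-31 + 78))) = 3411/(-1 + 2415) - 4832*(-1/(16*(-31 + 78))) = 3411/2414 - 4832/((-16*47)) = 3411*(1/2414) - 4832/(-752) = 3411/2414 - 4832*(-1/752) = 3411/2414 + 302/47 = 889345/113458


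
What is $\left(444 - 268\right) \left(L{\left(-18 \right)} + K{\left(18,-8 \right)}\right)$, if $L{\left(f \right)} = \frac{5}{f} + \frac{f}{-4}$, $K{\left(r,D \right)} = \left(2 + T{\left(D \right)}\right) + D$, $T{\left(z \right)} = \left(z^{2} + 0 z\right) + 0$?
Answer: $\frac{98560}{9} \approx 10951.0$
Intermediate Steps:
$T{\left(z \right)} = z^{2}$ ($T{\left(z \right)} = \left(z^{2} + 0\right) + 0 = z^{2} + 0 = z^{2}$)
$K{\left(r,D \right)} = 2 + D + D^{2}$ ($K{\left(r,D \right)} = \left(2 + D^{2}\right) + D = 2 + D + D^{2}$)
$L{\left(f \right)} = \frac{5}{f} - \frac{f}{4}$ ($L{\left(f \right)} = \frac{5}{f} + f \left(- \frac{1}{4}\right) = \frac{5}{f} - \frac{f}{4}$)
$\left(444 - 268\right) \left(L{\left(-18 \right)} + K{\left(18,-8 \right)}\right) = \left(444 - 268\right) \left(\left(\frac{5}{-18} - - \frac{9}{2}\right) + \left(2 - 8 + \left(-8\right)^{2}\right)\right) = 176 \left(\left(5 \left(- \frac{1}{18}\right) + \frac{9}{2}\right) + \left(2 - 8 + 64\right)\right) = 176 \left(\left(- \frac{5}{18} + \frac{9}{2}\right) + 58\right) = 176 \left(\frac{38}{9} + 58\right) = 176 \cdot \frac{560}{9} = \frac{98560}{9}$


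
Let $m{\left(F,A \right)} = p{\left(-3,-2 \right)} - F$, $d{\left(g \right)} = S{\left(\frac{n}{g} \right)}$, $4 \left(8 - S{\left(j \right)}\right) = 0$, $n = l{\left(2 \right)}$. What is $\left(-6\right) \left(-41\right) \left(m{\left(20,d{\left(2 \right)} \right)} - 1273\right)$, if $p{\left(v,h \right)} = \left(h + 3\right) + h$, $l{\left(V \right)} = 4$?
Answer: $-318324$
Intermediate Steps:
$n = 4$
$p{\left(v,h \right)} = 3 + 2 h$ ($p{\left(v,h \right)} = \left(3 + h\right) + h = 3 + 2 h$)
$S{\left(j \right)} = 8$ ($S{\left(j \right)} = 8 - 0 = 8 + 0 = 8$)
$d{\left(g \right)} = 8$
$m{\left(F,A \right)} = -1 - F$ ($m{\left(F,A \right)} = \left(3 + 2 \left(-2\right)\right) - F = \left(3 - 4\right) - F = -1 - F$)
$\left(-6\right) \left(-41\right) \left(m{\left(20,d{\left(2 \right)} \right)} - 1273\right) = \left(-6\right) \left(-41\right) \left(\left(-1 - 20\right) - 1273\right) = 246 \left(\left(-1 - 20\right) - 1273\right) = 246 \left(-21 - 1273\right) = 246 \left(-1294\right) = -318324$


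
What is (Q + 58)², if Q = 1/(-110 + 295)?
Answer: 115154361/34225 ≈ 3364.6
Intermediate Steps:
Q = 1/185 ≈ 0.0054054
(Q + 58)² = (1/185 + 58)² = (10731/185)² = 115154361/34225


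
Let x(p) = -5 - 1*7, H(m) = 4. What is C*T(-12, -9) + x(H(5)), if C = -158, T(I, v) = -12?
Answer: 1884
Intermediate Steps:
x(p) = -12 (x(p) = -5 - 7 = -12)
C*T(-12, -9) + x(H(5)) = -158*(-12) - 12 = 1896 - 12 = 1884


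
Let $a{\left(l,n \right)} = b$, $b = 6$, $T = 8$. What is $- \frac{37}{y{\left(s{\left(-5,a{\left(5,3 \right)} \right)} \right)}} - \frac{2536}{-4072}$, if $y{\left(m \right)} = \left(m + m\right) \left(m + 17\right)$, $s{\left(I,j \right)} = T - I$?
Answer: $\frac{228427}{397020} \approx 0.57535$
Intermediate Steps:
$a{\left(l,n \right)} = 6$
$s{\left(I,j \right)} = 8 - I$
$y{\left(m \right)} = 2 m \left(17 + m\right)$
$- \frac{37}{y{\left(s{\left(-5,a{\left(5,3 \right)} \right)} \right)}} - \frac{2536}{-4072} = - \frac{37}{2 \left(8 - -5\right) \left(17 + \left(8 - -5\right)\right)} - \frac{2536}{-4072} = - \frac{37}{2 \left(8 + 5\right) \left(17 + \left(8 + 5\right)\right)} - - \frac{317}{509} = - \frac{37}{2 \cdot 13 \left(17 + 13\right)} + \frac{317}{509} = - \frac{37}{2 \cdot 13 \cdot 30} + \frac{317}{509} = - \frac{37}{780} + \frac{317}{509} = \frac{228427}{397020}$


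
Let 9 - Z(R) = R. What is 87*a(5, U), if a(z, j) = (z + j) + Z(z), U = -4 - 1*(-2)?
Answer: 609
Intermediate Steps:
U = -2 (U = -4 + 2 = -2)
Z(R) = 9 - R
a(z, j) = 9 + j (a(z, j) = (z + j) + (9 - z) = (j + z) + (9 - z) = 9 + j)
87*a(5, U) = 87*(9 - 2) = 87*7 = 609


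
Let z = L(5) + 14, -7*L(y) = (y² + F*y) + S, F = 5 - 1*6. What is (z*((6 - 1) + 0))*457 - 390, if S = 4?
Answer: 166360/7 ≈ 23766.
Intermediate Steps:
F = -1 (F = 5 - 6 = -1)
L(y) = -4/7 - y²/7 + y/7 (L(y) = -((y² - y) + 4)/7 = -(4 + y² - y)/7 = -4/7 - y²/7 + y/7)
z = 74/7 (z = (-4/7 - ⅐*5² + (⅐)*5) + 14 = (-4/7 - ⅐*25 + 5/7) + 14 = (-4/7 - 25/7 + 5/7) + 14 = -24/7 + 14 = 74/7 ≈ 10.571)
(z*((6 - 1) + 0))*457 - 390 = (74*((6 - 1) + 0)/7)*457 - 390 = (74*(5 + 0)/7)*457 - 390 = ((74/7)*5)*457 - 390 = (370/7)*457 - 390 = 169090/7 - 390 = 166360/7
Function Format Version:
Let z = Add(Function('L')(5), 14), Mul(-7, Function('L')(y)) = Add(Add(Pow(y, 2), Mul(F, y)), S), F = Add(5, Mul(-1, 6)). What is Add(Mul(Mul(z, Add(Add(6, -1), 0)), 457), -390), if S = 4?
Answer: Rational(166360, 7) ≈ 23766.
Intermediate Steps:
F = -1 (F = Add(5, -6) = -1)
Function('L')(y) = Add(Rational(-4, 7), Mul(Rational(-1, 7), Pow(y, 2)), Mul(Rational(1, 7), y)) (Function('L')(y) = Mul(Rational(-1, 7), Add(Add(Pow(y, 2), Mul(-1, y)), 4)) = Mul(Rational(-1, 7), Add(4, Pow(y, 2), Mul(-1, y))) = Add(Rational(-4, 7), Mul(Rational(-1, 7), Pow(y, 2)), Mul(Rational(1, 7), y)))
z = Rational(74, 7) (z = Add(Add(Rational(-4, 7), Mul(Rational(-1, 7), Pow(5, 2)), Mul(Rational(1, 7), 5)), 14) = Add(Add(Rational(-4, 7), Mul(Rational(-1, 7), 25), Rational(5, 7)), 14) = Add(Add(Rational(-4, 7), Rational(-25, 7), Rational(5, 7)), 14) = Add(Rational(-24, 7), 14) = Rational(74, 7) ≈ 10.571)
Add(Mul(Mul(z, Add(Add(6, -1), 0)), 457), -390) = Add(Mul(Mul(Rational(74, 7), Add(Add(6, -1), 0)), 457), -390) = Add(Mul(Mul(Rational(74, 7), Add(5, 0)), 457), -390) = Add(Mul(Mul(Rational(74, 7), 5), 457), -390) = Add(Mul(Rational(370, 7), 457), -390) = Add(Rational(169090, 7), -390) = Rational(166360, 7)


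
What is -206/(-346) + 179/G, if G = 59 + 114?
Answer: 282/173 ≈ 1.6301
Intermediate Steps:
G = 173
-206/(-346) + 179/G = -206/(-346) + 179/173 = -206*(-1/346) + 179*(1/173) = 103/173 + 179/173 = 282/173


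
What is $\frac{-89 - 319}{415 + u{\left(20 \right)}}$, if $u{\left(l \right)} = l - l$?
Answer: $- \frac{408}{415} \approx -0.98313$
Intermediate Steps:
$u{\left(l \right)} = 0$
$\frac{-89 - 319}{415 + u{\left(20 \right)}} = \frac{-89 - 319}{415 + 0} = - \frac{408}{415}$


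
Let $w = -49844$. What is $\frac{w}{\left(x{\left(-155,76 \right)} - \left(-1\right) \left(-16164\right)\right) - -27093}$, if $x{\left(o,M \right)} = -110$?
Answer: $- \frac{49844}{10819} \approx -4.6071$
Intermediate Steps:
$\frac{w}{\left(x{\left(-155,76 \right)} - \left(-1\right) \left(-16164\right)\right) - -27093} = - \frac{49844}{\left(-110 - \left(-1\right) \left(-16164\right)\right) - -27093} = - \frac{49844}{\left(-110 - 16164\right) + 27093} = - \frac{49844}{-16274 + 27093} = - \frac{49844}{10819}$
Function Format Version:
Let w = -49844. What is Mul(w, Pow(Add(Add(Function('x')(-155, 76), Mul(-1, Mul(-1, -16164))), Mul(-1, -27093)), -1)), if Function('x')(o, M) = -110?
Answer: Rational(-49844, 10819) ≈ -4.6071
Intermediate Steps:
Mul(w, Pow(Add(Add(Function('x')(-155, 76), Mul(-1, Mul(-1, -16164))), Mul(-1, -27093)), -1)) = Mul(-49844, Pow(Add(Add(-110, Mul(-1, Mul(-1, -16164))), Mul(-1, -27093)), -1)) = Mul(-49844, Pow(Add(Add(-110, Mul(-1, 16164)), 27093), -1)) = Mul(-49844, Pow(Add(Add(-110, -16164), 27093), -1)) = Mul(-49844, Pow(Add(-16274, 27093), -1)) = Mul(-49844, Pow(10819, -1)) = Mul(-49844, Rational(1, 10819)) = Rational(-49844, 10819)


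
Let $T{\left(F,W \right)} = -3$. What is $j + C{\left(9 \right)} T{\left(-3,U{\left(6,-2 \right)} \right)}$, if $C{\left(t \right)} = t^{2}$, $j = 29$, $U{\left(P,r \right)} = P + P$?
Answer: $-214$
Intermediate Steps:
$U{\left(P,r \right)} = 2 P$
$j + C{\left(9 \right)} T{\left(-3,U{\left(6,-2 \right)} \right)} = 29 + 9^{2} \left(-3\right) = 29 + 81 \left(-3\right) = 29 - 243 = -214$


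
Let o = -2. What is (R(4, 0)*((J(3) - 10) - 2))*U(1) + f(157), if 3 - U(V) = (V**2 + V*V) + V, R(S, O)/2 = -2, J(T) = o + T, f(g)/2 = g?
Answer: 314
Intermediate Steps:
f(g) = 2*g
J(T) = -2 + T
R(S, O) = -4 (R(S, O) = 2*(-2) = -4)
U(V) = 3 - V - 2*V**2 (U(V) = 3 - ((V**2 + V*V) + V) = 3 - ((V**2 + V**2) + V) = 3 - (2*V**2 + V) = 3 - (V + 2*V**2) = 3 + (-V - 2*V**2) = 3 - V - 2*V**2)
(R(4, 0)*((J(3) - 10) - 2))*U(1) + f(157) = (-4*(((-2 + 3) - 10) - 2))*(3 - 1*1 - 2*1**2) + 2*157 = (-4*((1 - 10) - 2))*(3 - 1 - 2*1) + 314 = (-4*(-9 - 2))*(3 - 1 - 2) + 314 = -4*(-11)*0 + 314 = 44*0 + 314 = 0 + 314 = 314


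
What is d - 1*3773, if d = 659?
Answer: -3114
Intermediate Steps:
d - 1*3773 = 659 - 1*3773 = 659 - 3773 = -3114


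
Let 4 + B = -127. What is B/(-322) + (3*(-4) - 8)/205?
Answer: 4083/13202 ≈ 0.30927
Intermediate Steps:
B = -131 (B = -4 - 127 = -131)
B/(-322) + (3*(-4) - 8)/205 = -131/(-322) + (3*(-4) - 8)/205 = -131*(-1/322) + (-12 - 8)*(1/205) = 131/322 - 20*1/205 = 131/322 - 4/41 = 4083/13202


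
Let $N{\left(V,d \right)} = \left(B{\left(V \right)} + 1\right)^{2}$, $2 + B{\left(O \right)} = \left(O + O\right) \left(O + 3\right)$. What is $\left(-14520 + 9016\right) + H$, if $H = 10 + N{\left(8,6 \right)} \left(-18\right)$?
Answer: $-556744$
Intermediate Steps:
$B{\left(O \right)} = -2 + 2 O \left(3 + O\right)$ ($B{\left(O \right)} = -2 + \left(O + O\right) \left(O + 3\right) = -2 + 2 O \left(3 + O\right)$)
$N{\left(V,d \right)} = \left(-1 + 2 V^{2} + 6 V\right)^{2}$ ($N{\left(V,d \right)} = \left(\left(-2 + 2 V^{2} + 6 V\right) + 1\right)^{2} = \left(-1 + 2 V^{2} + 6 V\right)^{2}$)
$H = -551240$ ($H = 10 + \left(-1 + 2 \cdot 8^{2} + 6 \cdot 8\right)^{2} \left(-18\right) = 10 + \left(-1 + 2 \cdot 64 + 48\right)^{2} \left(-18\right) = 10 + \left(-1 + 128 + 48\right)^{2} \left(-18\right) = 10 + 175^{2} \left(-18\right) = 10 + 30625 \left(-18\right) = 10 - 551250 = -551240$)
$\left(-14520 + 9016\right) + H = \left(-14520 + 9016\right) - 551240 = -5504 - 551240 = -556744$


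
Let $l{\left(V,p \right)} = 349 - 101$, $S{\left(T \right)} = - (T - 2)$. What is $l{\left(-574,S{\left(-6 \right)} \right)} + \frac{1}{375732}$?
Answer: $\frac{93181537}{375732} \approx 248.0$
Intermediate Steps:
$S{\left(T \right)} = 2 - T$ ($S{\left(T \right)} = - (-2 + T) = 2 - T$)
$l{\left(V,p \right)} = 248$
$l{\left(-574,S{\left(-6 \right)} \right)} + \frac{1}{375732} = 248 + \frac{1}{375732} = \frac{93181537}{375732}$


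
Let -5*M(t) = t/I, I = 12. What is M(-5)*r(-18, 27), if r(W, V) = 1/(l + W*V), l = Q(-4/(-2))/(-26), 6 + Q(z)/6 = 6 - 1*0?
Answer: -1/5832 ≈ -0.00017147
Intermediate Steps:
Q(z) = 0 (Q(z) = -36 + 6*(6 - 1*0) = -36 + 6*(6 + 0) = -36 + 6*6 = -36 + 36 = 0)
M(t) = -t/60 (M(t) = -t/(5*12) = -t/60)
l = 0 (l = 0/(-26) = 0*(-1/26) = 0)
r(W, V) = 1/(V*W) (r(W, V) = 1/(0 + W*V) = 1/(0 + V*W) = 1/(V*W))
M(-5)*r(-18, 27) = (-1/60*(-5))*(1/(27*(-18))) = ((1/27)*(-1/18))/12 = (1/12)*(-1/486) = -1/5832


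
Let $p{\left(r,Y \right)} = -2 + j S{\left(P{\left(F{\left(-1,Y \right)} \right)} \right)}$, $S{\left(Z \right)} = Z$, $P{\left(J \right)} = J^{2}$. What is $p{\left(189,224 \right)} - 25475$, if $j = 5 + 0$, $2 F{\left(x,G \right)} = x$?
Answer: $- \frac{101903}{4} \approx -25476.0$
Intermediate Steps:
$F{\left(x,G \right)} = \frac{x}{2}$
$j = 5$
$p{\left(r,Y \right)} = - \frac{3}{4}$ ($p{\left(r,Y \right)} = -2 + 5 \left(\frac{1}{2} \left(-1\right)\right)^{2} = -2 + 5 \left(- \frac{1}{2}\right)^{2} = -2 + 5 \cdot \frac{1}{4} = -2 + \frac{5}{4} = - \frac{3}{4}$)
$p{\left(189,224 \right)} - 25475 = - \frac{3}{4} - 25475 = - \frac{101903}{4}$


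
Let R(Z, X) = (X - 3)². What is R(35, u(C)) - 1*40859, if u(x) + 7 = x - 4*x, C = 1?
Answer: -40690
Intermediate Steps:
u(x) = -7 - 3*x (u(x) = -7 + (x - 4*x) = -7 - 3*x)
R(Z, X) = (-3 + X)²
R(35, u(C)) - 1*40859 = (-3 + (-7 - 3*1))² - 1*40859 = (-3 + (-7 - 3))² - 40859 = (-3 - 10)² - 40859 = (-13)² - 40859 = 169 - 40859 = -40690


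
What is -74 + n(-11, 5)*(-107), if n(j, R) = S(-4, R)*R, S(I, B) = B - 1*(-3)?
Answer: -4354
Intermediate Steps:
S(I, B) = 3 + B (S(I, B) = B + 3 = 3 + B)
n(j, R) = R*(3 + R) (n(j, R) = (3 + R)*R = R*(3 + R))
-74 + n(-11, 5)*(-107) = -74 + (5*(3 + 5))*(-107) = -74 + (5*8)*(-107) = -74 + 40*(-107) = -74 - 4280 = -4354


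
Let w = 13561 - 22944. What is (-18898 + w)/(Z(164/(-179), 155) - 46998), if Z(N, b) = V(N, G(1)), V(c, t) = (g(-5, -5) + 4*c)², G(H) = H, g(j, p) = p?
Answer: 302050507/501152439 ≈ 0.60271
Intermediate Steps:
V(c, t) = (-5 + 4*c)²
Z(N, b) = (-5 + 4*N)²
w = -9383
(-18898 + w)/(Z(164/(-179), 155) - 46998) = (-18898 - 9383)/((-5 + 4*(164/(-179)))² - 46998) = -28281/((-5 + 4*(164*(-1/179)))² - 46998) = -28281/((-5 + 4*(-164/179))² - 46998) = -28281/((-5 - 656/179)² - 46998) = -28281/((-1551/179)² - 46998) = -28281/(2405601/32041 - 46998) = -28281/(-1503457317/32041) = -28281*(-32041/1503457317) = 302050507/501152439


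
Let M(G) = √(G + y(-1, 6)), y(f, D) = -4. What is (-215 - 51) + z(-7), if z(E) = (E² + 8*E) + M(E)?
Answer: -273 + I*√11 ≈ -273.0 + 3.3166*I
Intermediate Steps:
M(G) = √(-4 + G) (M(G) = √(G - 4) = √(-4 + G))
z(E) = E² + √(-4 + E) + 8*E (z(E) = (E² + 8*E) + √(-4 + E) = E² + √(-4 + E) + 8*E)
(-215 - 51) + z(-7) = (-215 - 51) + ((-7)² + √(-4 - 7) + 8*(-7)) = -266 + (49 + √(-11) - 56) = -266 + (49 + I*√11 - 56) = -266 + (-7 + I*√11) = -273 + I*√11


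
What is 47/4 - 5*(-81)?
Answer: 1667/4 ≈ 416.75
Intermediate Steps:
47/4 - 5*(-81) = 47*(1/4) + 405 = 47/4 + 405 = 1667/4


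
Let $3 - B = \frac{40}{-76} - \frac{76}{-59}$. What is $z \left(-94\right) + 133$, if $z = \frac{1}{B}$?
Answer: $\frac{228323}{2509} \approx 91.002$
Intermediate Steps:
$B = \frac{2509}{1121}$ ($B = 3 - \left(\frac{40}{-76} - \frac{76}{-59}\right) = 3 - \left(40 \left(- \frac{1}{76}\right) - - \frac{76}{59}\right) = 3 - \left(- \frac{10}{19} + \frac{76}{59}\right) = 3 - \frac{854}{1121} = \frac{2509}{1121} \approx 2.2382$)
$z = \frac{1121}{2509}$ ($z = \frac{1}{\frac{2509}{1121}} = \frac{1121}{2509} \approx 0.44679$)
$z \left(-94\right) + 133 = \frac{1121}{2509} \left(-94\right) + 133 = - \frac{105374}{2509} + 133 = \frac{228323}{2509}$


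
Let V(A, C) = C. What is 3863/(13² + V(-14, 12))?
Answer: 3863/181 ≈ 21.343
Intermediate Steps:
3863/(13² + V(-14, 12)) = 3863/(13² + 12) = 3863/(169 + 12) = 3863/181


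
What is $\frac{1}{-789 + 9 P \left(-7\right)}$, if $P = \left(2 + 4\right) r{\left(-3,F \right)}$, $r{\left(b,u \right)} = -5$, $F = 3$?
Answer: $\frac{1}{1101} \approx 0.00090826$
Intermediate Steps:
$P = -30$ ($P = \left(2 + 4\right) \left(-5\right) = 6 \left(-5\right) = -30$)
$\frac{1}{-789 + 9 P \left(-7\right)} = \frac{1}{-789 + 9 \left(-30\right) \left(-7\right)} = \frac{1}{-789 - -1890} = \frac{1}{-789 + 1890} = \frac{1}{1101}$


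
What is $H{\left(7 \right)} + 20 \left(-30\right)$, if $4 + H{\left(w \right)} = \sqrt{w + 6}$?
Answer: $-604 + \sqrt{13} \approx -600.39$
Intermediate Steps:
$H{\left(w \right)} = -4 + \sqrt{6 + w}$ ($H{\left(w \right)} = -4 + \sqrt{w + 6} = -4 + \sqrt{6 + w}$)
$H{\left(7 \right)} + 20 \left(-30\right) = \left(-4 + \sqrt{6 + 7}\right) + 20 \left(-30\right) = \left(-4 + \sqrt{13}\right) - 600 = -604 + \sqrt{13}$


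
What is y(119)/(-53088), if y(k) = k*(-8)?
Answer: 17/948 ≈ 0.017932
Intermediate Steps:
y(k) = -8*k
y(119)/(-53088) = -8*119/(-53088) = -952*(-1/53088) = 17/948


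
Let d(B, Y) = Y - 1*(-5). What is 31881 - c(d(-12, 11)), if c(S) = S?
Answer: 31865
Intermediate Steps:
d(B, Y) = 5 + Y (d(B, Y) = Y + 5 = 5 + Y)
31881 - c(d(-12, 11)) = 31881 - (5 + 11) = 31881 - 1*16 = 31881 - 16 = 31865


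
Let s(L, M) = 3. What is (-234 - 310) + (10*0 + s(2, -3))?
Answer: -541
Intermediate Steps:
(-234 - 310) + (10*0 + s(2, -3)) = (-234 - 310) + (10*0 + 3) = -544 + (0 + 3) = -544 + 3 = -541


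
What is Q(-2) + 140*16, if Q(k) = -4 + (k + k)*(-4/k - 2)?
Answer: 2236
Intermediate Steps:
Q(k) = -4 + 2*k*(-2 - 4/k) (Q(k) = -4 + (2*k)*(-2 - 4/k) = -4 + 2*k*(-2 - 4/k))
Q(-2) + 140*16 = (-12 - 4*(-2)) + 140*16 = (-12 + 8) + 2240 = -4 + 2240 = 2236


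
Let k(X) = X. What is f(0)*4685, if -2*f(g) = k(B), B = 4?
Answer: -9370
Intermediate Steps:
f(g) = -2 (f(g) = -½*4 = -2)
f(0)*4685 = -2*4685 = -9370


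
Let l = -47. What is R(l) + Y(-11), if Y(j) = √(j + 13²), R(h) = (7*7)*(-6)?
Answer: -294 + √158 ≈ -281.43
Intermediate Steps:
R(h) = -294 (R(h) = 49*(-6) = -294)
Y(j) = √(169 + j) (Y(j) = √(j + 169) = √(169 + j))
R(l) + Y(-11) = -294 + √(169 - 11) = -294 + √158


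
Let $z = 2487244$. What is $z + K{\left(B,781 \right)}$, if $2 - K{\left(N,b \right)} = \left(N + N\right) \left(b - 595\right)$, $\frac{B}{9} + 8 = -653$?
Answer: $4700274$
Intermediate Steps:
$B = -5949$ ($B = -72 + 9 \left(-653\right) = -72 - 5877 = -5949$)
$K{\left(N,b \right)} = 2 - 2 N \left(-595 + b\right)$ ($K{\left(N,b \right)} = 2 - \left(N + N\right) \left(b - 595\right) = 2 - 2 N \left(-595 + b\right)$)
$z + K{\left(B,781 \right)} = 2487244 + \left(2 + 1190 \left(-5949\right) - \left(-11898\right) 781\right) = 2487244 + \left(2 - 7079310 + 9292338\right) = 2487244 + 2213030 = 4700274$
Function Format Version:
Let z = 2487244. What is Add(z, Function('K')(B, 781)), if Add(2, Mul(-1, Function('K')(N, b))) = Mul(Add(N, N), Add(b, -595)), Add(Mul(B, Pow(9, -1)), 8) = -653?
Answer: 4700274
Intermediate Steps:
B = -5949 (B = Add(-72, Mul(9, -653)) = Add(-72, -5877) = -5949)
Function('K')(N, b) = Add(2, Mul(-2, N, Add(-595, b))) (Function('K')(N, b) = Add(2, Mul(-1, Mul(Add(N, N), Add(b, -595)))) = Add(2, Mul(-1, Mul(Mul(2, N), Add(-595, b)))) = Add(2, Mul(-1, Mul(2, N, Add(-595, b)))) = Add(2, Mul(-2, N, Add(-595, b))))
Add(z, Function('K')(B, 781)) = Add(2487244, Add(2, Mul(1190, -5949), Mul(-2, -5949, 781))) = Add(2487244, Add(2, -7079310, 9292338)) = Add(2487244, 2213030) = 4700274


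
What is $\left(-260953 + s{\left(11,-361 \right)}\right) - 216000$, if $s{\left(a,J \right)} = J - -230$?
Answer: $-477084$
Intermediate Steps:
$s{\left(a,J \right)} = 230 + J$ ($s{\left(a,J \right)} = J + 230 = 230 + J$)
$\left(-260953 + s{\left(11,-361 \right)}\right) - 216000 = \left(-260953 + \left(230 - 361\right)\right) - 216000 = \left(-260953 - 131\right) - 216000 = -261084 - 216000 = -477084$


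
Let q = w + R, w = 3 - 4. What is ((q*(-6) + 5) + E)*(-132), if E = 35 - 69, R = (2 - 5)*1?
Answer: 660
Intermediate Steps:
R = -3 (R = -3*1 = -3)
w = -1
q = -4 (q = -1 - 3 = -4)
E = -34
((q*(-6) + 5) + E)*(-132) = ((-4*(-6) + 5) - 34)*(-132) = ((24 + 5) - 34)*(-132) = (29 - 34)*(-132) = -5*(-132) = 660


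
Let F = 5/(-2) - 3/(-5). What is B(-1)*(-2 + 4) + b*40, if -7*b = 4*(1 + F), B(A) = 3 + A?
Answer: 172/7 ≈ 24.571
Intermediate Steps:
F = -19/10 (F = 5*(-1/2) - 3*(-1/5) = -5/2 + 3/5 = -19/10 ≈ -1.9000)
b = 18/35 (b = -4*(1 - 19/10)/7 = -4*(-9)/(7*10) = -1/7*(-18/5) = 18/35 ≈ 0.51429)
B(-1)*(-2 + 4) + b*40 = (3 - 1)*(-2 + 4) + (18/35)*40 = 2*2 + 144/7 = 4 + 144/7 = 172/7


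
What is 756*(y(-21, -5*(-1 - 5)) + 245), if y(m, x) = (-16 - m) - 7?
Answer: 183708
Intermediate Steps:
y(m, x) = -23 - m
756*(y(-21, -5*(-1 - 5)) + 245) = 756*((-23 - 1*(-21)) + 245) = 756*((-23 + 21) + 245) = 756*(-2 + 245) = 756*243 = 183708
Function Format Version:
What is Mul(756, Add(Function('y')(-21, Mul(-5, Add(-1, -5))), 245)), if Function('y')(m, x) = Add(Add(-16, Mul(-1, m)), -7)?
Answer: 183708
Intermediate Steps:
Function('y')(m, x) = Add(-23, Mul(-1, m))
Mul(756, Add(Function('y')(-21, Mul(-5, Add(-1, -5))), 245)) = Mul(756, Add(Add(-23, Mul(-1, -21)), 245)) = Mul(756, Add(Add(-23, 21), 245)) = Mul(756, Add(-2, 245)) = Mul(756, 243) = 183708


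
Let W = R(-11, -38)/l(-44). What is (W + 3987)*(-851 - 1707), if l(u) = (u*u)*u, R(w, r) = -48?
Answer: -27149065689/2662 ≈ -1.0199e+7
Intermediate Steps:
l(u) = u³ (l(u) = u²*u = u³)
W = 3/5324 (W = -48/((-44)³) = -48/(-85184) = -48*(-1/85184) = 3/5324 ≈ 0.00056349)
(W + 3987)*(-851 - 1707) = (3/5324 + 3987)*(-851 - 1707) = (21226791/5324)*(-2558) = -27149065689/2662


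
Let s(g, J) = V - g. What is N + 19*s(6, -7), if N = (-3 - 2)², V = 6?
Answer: 25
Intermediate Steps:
N = 25 (N = (-5)² = 25)
s(g, J) = 6 - g
N + 19*s(6, -7) = 25 + 19*(6 - 1*6) = 25 + 19*(6 - 6) = 25 + 19*0 = 25 + 0 = 25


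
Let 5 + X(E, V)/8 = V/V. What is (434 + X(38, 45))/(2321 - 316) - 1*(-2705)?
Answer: 5423927/2005 ≈ 2705.2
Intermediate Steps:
X(E, V) = -32 (X(E, V) = -40 + 8*(V/V) = -40 + 8*1 = -40 + 8 = -32)
(434 + X(38, 45))/(2321 - 316) - 1*(-2705) = (434 - 32)/(2321 - 316) - 1*(-2705) = 402/2005 + 2705 = 5423927/2005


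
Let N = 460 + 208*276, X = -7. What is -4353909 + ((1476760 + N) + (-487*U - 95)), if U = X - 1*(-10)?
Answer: -2820837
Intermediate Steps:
U = 3 (U = -7 - 1*(-10) = -7 + 10 = 3)
N = 57868 (N = 460 + 57408 = 57868)
-4353909 + ((1476760 + N) + (-487*U - 95)) = -4353909 + ((1476760 + 57868) + (-487*3 - 95)) = -4353909 + (1534628 + (-1461 - 95)) = -4353909 + (1534628 - 1556) = -4353909 + 1533072 = -2820837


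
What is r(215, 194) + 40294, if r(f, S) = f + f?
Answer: 40724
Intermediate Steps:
r(f, S) = 2*f
r(215, 194) + 40294 = 2*215 + 40294 = 430 + 40294 = 40724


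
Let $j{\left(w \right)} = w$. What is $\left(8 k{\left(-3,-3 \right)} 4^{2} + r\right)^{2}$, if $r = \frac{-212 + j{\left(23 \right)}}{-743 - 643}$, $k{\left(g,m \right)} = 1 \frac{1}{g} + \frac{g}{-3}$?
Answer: $\frac{31820881}{4356} \approx 7305.1$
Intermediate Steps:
$k{\left(g,m \right)} = \frac{1}{g} - \frac{g}{3}$ ($k{\left(g,m \right)} = \frac{1}{g} + g \left(- \frac{1}{3}\right) = \frac{1}{g} - \frac{g}{3}$)
$r = \frac{3}{22}$ ($r = \frac{-212 + 23}{-743 - 643} = - \frac{189}{-1386} = \left(-189\right) \left(- \frac{1}{1386}\right) = \frac{3}{22} \approx 0.13636$)
$\left(8 k{\left(-3,-3 \right)} 4^{2} + r\right)^{2} = \left(8 \left(\frac{1}{-3} - -1\right) 4^{2} + \frac{3}{22}\right)^{2} = \left(8 \left(- \frac{1}{3} + 1\right) 16 + \frac{3}{22}\right)^{2} = \left(8 \cdot \frac{2}{3} \cdot 16 + \frac{3}{22}\right)^{2} = \left(\frac{16}{3} \cdot 16 + \frac{3}{22}\right)^{2} = \left(\frac{256}{3} + \frac{3}{22}\right)^{2} = \left(\frac{5641}{66}\right)^{2} = \frac{31820881}{4356}$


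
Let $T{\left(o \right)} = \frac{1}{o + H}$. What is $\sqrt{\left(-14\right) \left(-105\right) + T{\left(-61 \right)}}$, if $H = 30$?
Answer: $\frac{\sqrt{1412639}}{31} \approx 38.34$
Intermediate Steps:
$T{\left(o \right)} = \frac{1}{30 + o}$ ($T{\left(o \right)} = \frac{1}{o + 30} = \frac{1}{30 + o}$)
$\sqrt{\left(-14\right) \left(-105\right) + T{\left(-61 \right)}} = \sqrt{\left(-14\right) \left(-105\right) + \frac{1}{30 - 61}} = \sqrt{1470 + \frac{1}{-31}} = \sqrt{1470 - \frac{1}{31}} = \sqrt{\frac{45569}{31}} = \frac{\sqrt{1412639}}{31}$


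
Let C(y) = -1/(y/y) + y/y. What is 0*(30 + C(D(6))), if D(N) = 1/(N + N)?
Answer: 0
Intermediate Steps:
D(N) = 1/(2*N)
C(y) = 0 (C(y) = -1/1 + 1 = -1*1 + 1 = -1 + 1 = 0)
0*(30 + C(D(6))) = 0*(30 + 0) = 0*30 = 0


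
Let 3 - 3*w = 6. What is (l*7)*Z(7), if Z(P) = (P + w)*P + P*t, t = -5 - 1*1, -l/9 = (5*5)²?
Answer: 0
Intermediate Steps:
w = -1 (w = 1 - ⅓*6 = 1 - 2 = -1)
l = -5625 (l = -9*(5*5)² = -9*25² = -9*625 = -5625)
t = -6 (t = -5 - 1 = -6)
Z(P) = -6*P + P*(-1 + P) (Z(P) = (P - 1)*P + P*(-6) = (-1 + P)*P - 6*P = P*(-1 + P) - 6*P = -6*P + P*(-1 + P))
(l*7)*Z(7) = (-5625*7)*(7*(-7 + 7)) = -275625*0 = -39375*0 = 0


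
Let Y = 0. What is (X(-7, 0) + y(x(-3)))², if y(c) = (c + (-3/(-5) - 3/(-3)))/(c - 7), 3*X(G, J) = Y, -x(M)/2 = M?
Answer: 1444/25 ≈ 57.760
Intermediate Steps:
x(M) = -2*M
X(G, J) = 0 (X(G, J) = (⅓)*0 = 0)
y(c) = (8/5 + c)/(-7 + c) (y(c) = (c + (-3*(-⅕) - 3*(-⅓)))/(-7 + c) = (c + (⅗ + 1))/(-7 + c) = (c + 8/5)/(-7 + c) = (8/5 + c)/(-7 + c))
(X(-7, 0) + y(x(-3)))² = (0 + (8/5 - 2*(-3))/(-7 - 2*(-3)))² = (0 + (8/5 + 6)/(-7 + 6))² = (0 + (38/5)/(-1))² = (0 - 1*38/5)² = (0 - 38/5)² = (-38/5)² = 1444/25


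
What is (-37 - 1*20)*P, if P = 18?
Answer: -1026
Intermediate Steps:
(-37 - 1*20)*P = (-37 - 1*20)*18 = (-37 - 20)*18 = -57*18 = -1026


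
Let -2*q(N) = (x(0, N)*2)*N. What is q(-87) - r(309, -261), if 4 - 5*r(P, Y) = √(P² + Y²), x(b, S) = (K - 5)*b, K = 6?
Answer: -⅘ + 3*√18178/5 ≈ 80.095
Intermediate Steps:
x(b, S) = b (x(b, S) = (6 - 5)*b = 1*b = b)
r(P, Y) = ⅘ - √(P² + Y²)/5
q(N) = 0 (q(N) = -0*2*N/2 = -0*N = -½*0 = 0)
q(-87) - r(309, -261) = 0 - (⅘ - √(309² + (-261)²)/5) = 0 - (⅘ - √(95481 + 68121)/5) = 0 - (⅘ - 3*√18178/5) = 0 + (-⅘ + 3*√18178/5) = -⅘ + 3*√18178/5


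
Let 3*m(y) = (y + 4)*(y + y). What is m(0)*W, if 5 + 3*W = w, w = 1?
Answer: 0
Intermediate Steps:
m(y) = 2*y*(4 + y)/3 (m(y) = ((y + 4)*(y + y))/3 = ((4 + y)*(2*y))/3 = (2*y*(4 + y))/3 = 2*y*(4 + y)/3)
W = -4/3 (W = -5/3 + (1/3)*1 = -5/3 + 1/3 = -4/3 ≈ -1.3333)
m(0)*W = ((2/3)*0*(4 + 0))*(-4/3) = ((2/3)*0*4)*(-4/3) = 0*(-4/3) = 0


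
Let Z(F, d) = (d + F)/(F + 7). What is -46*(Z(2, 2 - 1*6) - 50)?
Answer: 20792/9 ≈ 2310.2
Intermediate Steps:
Z(F, d) = (F + d)/(7 + F)
-46*(Z(2, 2 - 1*6) - 50) = -46*((2 + (2 - 1*6))/(7 + 2) - 50) = -46*((2 + (2 - 6))/9 - 50) = -46*((2 - 4)/9 - 50) = -46*((1/9)*(-2) - 50) = -46*(-2/9 - 50) = -46*(-452/9) = 20792/9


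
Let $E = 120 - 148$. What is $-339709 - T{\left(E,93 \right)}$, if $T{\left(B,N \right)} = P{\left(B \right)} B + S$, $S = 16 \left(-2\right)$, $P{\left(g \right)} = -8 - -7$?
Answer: $-339705$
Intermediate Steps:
$P{\left(g \right)} = -1$ ($P{\left(g \right)} = -8 + 7 = -1$)
$S = -32$
$E = -28$ ($E = 120 - 148 = -28$)
$T{\left(B,N \right)} = -32 - B$ ($T{\left(B,N \right)} = - B - 32 = -32 - B$)
$-339709 - T{\left(E,93 \right)} = -339709 - \left(-32 - -28\right) = -339709 - \left(-32 + 28\right) = -339709 - -4 = -339709 + 4 = -339705$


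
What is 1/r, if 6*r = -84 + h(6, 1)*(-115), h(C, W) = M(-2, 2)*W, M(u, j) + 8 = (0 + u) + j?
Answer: 3/418 ≈ 0.0071770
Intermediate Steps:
M(u, j) = -8 + j + u (M(u, j) = -8 + ((0 + u) + j) = -8 + (u + j) = -8 + (j + u) = -8 + j + u)
h(C, W) = -8*W (h(C, W) = (-8 + 2 - 2)*W = -8*W)
r = 418/3 (r = (-84 - 8*1*(-115))/6 = (-84 - 8*(-115))/6 = (-84 + 920)/6 = (1/6)*836 = 418/3 ≈ 139.33)
1/r = 1/(418/3) = 3/418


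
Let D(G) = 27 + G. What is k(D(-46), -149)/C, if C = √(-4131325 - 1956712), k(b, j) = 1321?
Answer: -1321*I*√6088037/6088037 ≈ -0.53538*I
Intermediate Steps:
C = I*√6088037 (C = √(-6088037) = I*√6088037 ≈ 2467.4*I)
k(D(-46), -149)/C = 1321/((I*√6088037)) = 1321*(-I*√6088037/6088037) = -1321*I*√6088037/6088037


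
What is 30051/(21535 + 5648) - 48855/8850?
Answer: -23601647/5345990 ≈ -4.4148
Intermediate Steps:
30051/(21535 + 5648) - 48855/8850 = 30051/27183 - 48855*1/8850 = 30051*(1/27183) - 3257/590 = 10017/9061 - 3257/590 = -23601647/5345990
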